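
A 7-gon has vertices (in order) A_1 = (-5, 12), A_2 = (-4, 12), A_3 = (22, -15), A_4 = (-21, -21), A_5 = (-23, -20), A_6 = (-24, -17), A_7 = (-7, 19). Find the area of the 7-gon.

854.5

Apply Gauss's area formula: 2A = Σ (x_i·y_{i+1} − x_{i+1}·y_i), indices taken mod 7.
Σ = (-12) + (-204) + (-777) + (-63) + (-89) + (-575) + (11) = -1709
Area = |Σ|/2 = 854.5.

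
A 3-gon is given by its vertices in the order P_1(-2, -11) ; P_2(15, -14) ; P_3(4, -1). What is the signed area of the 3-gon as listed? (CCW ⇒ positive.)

Σ = (193) + (41) + (-46) = 188
Signed area = Σ/2 = 94 (positive ⇒ counter-clockwise traversal).

94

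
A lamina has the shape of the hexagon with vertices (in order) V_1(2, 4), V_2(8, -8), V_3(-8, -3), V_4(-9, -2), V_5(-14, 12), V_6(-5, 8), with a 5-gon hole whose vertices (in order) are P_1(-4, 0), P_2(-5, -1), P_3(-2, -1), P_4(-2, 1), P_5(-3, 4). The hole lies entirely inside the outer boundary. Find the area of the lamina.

178.5

Outer boundary:
Σ = (-48) + (-88) + (-11) + (-136) + (-52) + (-36) = -371
Area = |Σ|/2 = 185.5.
Hole:
Apply Gauss's area formula: 2A = Σ (x_i·y_{i+1} − x_{i+1}·y_i), indices taken mod 5.
P_1→P_2: (-4)(-1) − (-5)(0) = 4
P_2→P_3: (-5)(-1) − (-2)(-1) = 3
P_3→P_4: (-2)(1) − (-2)(-1) = -4
P_4→P_5: (-2)(4) − (-3)(1) = -5
P_5→P_1: (-3)(0) − (-4)(4) = 16
Σ = 14
Area = |Σ|/2 = 7.
Net area = 185.5 − 7 = 178.5.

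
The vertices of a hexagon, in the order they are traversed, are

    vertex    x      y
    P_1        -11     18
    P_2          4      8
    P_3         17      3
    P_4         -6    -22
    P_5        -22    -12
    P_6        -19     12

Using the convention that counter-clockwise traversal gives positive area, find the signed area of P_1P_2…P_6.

-877

Apply the shoelace (surveyor's) formula: 2A = Σ (x_i·y_{i+1} − x_{i+1}·y_i), indices taken mod 6.
Σ = (-160) + (-124) + (-356) + (-412) + (-492) + (-210) = -1754
Signed area = Σ/2 = -877 (negative ⇒ clockwise traversal).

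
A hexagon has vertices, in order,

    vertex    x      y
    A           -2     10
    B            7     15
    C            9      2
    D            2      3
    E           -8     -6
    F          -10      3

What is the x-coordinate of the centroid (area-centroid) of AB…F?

-55/156

Apply the shoelace (surveyor's) formula. First the cross-terms c_i = x_i·y_{i+1} − x_{i+1}·y_i:
  -100, -121, 23, 12, -84, -94  ⇒  2A = -364, A = -182.
Then Σ (x_i + x_{i+1})·c_i = 385, so x̄ = 385 / (6·(-182)) = -55/156.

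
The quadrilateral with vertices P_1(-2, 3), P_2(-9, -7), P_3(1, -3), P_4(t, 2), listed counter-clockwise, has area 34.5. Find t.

The doubled signed area Σ (x_i y_{i+1} − x_{i+1} y_i) is linear in t.
With t=0 it equals 81; the coefficient of t is 6 (from the two edges through P_4).
So 6·t + 81 = 2·34.5 = 69 ⇒ t = -2.

-2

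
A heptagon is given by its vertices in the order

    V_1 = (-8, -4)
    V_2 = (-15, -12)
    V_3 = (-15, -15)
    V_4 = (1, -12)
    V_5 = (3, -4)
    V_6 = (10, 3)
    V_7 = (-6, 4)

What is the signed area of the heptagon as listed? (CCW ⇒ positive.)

235.5

Σ = (36) + (45) + (195) + (32) + (49) + (58) + (56) = 471
Signed area = Σ/2 = 235.5 (positive ⇒ counter-clockwise traversal).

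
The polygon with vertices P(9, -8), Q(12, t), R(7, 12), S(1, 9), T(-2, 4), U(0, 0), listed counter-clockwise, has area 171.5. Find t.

15

Write out the shoelace sum; only the two edges meeting at Q involve t:
2·Area = [(9·t − 12·(-8)) + (12·12 − 7·t)] + 73
       = 2·t + 313 = 343
⇒ t = 15.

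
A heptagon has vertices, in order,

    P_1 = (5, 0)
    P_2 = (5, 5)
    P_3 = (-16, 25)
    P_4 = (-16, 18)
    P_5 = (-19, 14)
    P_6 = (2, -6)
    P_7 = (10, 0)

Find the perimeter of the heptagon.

90

|P_1P_2| = √((0)² + (5)²) = √25 = 5
|P_2P_3| = √((-21)² + (20)²) = √841 = 29
|P_3P_4| = √((0)² + (-7)²) = √49 = 7
|P_4P_5| = √((-3)² + (-4)²) = √25 = 5
|P_5P_6| = √((21)² + (-20)²) = √841 = 29
|P_6P_7| = √((8)² + (6)²) = √100 = 10
|P_7P_1| = √((-5)² + (0)²) = √25 = 5
Perimeter = 5 + 29 + 7 + 5 + 29 + 10 + 5 = 90.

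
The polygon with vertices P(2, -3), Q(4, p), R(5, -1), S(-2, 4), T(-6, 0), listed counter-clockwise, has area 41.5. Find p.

The doubled signed area Σ (x_i y_{i+1} − x_{i+1} y_i) is linear in p.
With p=0 it equals 68; the coefficient of p is -3 (from the two edges through Q).
So -3·p + 68 = 2·41.5 = 83 ⇒ p = -5.

-5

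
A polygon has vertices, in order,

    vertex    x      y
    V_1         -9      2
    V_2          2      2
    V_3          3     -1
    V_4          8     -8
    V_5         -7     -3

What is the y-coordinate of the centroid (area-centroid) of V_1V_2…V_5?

-323/167

Apply the shoelace formula. First the cross-terms c_i = x_i·y_{i+1} − x_{i+1}·y_i:
  -22, -8, -16, -80, -41  ⇒  2A = -167, A = -83.5.
Then Σ (y_i + y_{i+1})·c_i = 969, so ȳ = 969 / (6·(-83.5)) = -323/167.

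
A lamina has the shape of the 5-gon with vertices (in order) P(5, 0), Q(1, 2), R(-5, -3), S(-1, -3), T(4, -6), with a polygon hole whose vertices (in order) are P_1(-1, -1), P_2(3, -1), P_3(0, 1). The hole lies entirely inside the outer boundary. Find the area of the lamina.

34.5

Outer boundary:
Apply the shoelace (surveyor's) formula: 2A = Σ (x_i·y_{i+1} − x_{i+1}·y_i), indices taken mod 5.
P→Q: (5)(2) − (1)(0) = 10
Q→R: (1)(-3) − (-5)(2) = 7
R→S: (-5)(-3) − (-1)(-3) = 12
S→T: (-1)(-6) − (4)(-3) = 18
T→P: (4)(0) − (5)(-6) = 30
Σ = 77
Area = |Σ|/2 = 38.5.
Hole:
Cross-terms: 4, 3, 1  ⇒  Σ = 8
Area = |Σ|/2 = 4.
Net area = 38.5 − 4 = 34.5.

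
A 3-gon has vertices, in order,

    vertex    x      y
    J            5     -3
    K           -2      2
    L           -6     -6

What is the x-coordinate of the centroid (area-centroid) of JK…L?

Apply the shoelace (surveyor's) formula. First the cross-terms c_i = x_i·y_{i+1} − x_{i+1}·y_i:
  4, 24, 48  ⇒  2A = 76, A = 38.
Then Σ (x_i + x_{i+1})·c_i = -228, so x̄ = -228 / (6·38) = -1.

-1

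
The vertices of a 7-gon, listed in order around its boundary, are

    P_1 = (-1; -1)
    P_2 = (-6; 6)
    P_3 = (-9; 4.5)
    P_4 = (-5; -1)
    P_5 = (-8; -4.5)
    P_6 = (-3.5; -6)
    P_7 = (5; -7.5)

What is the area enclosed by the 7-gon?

Cross-terms: -12, 27, 31.5, 14.5, 32.25, 56.25, -12.5  ⇒  Σ = 137
Area = |Σ|/2 = 68.5.

68.5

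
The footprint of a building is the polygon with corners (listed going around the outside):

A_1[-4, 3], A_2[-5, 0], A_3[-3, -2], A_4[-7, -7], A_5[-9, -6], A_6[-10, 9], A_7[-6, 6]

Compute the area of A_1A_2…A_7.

65

Σ = (15) + (10) + (7) + (-21) + (-141) + (-6) + (6) = -130
Area = |Σ|/2 = 65.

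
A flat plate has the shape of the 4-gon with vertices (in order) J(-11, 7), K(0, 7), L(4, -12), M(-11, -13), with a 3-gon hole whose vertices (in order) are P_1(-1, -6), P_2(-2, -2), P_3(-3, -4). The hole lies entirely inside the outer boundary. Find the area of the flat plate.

251.5

Outer boundary:
Apply the surveyor's formula: 2A = Σ (x_i·y_{i+1} − x_{i+1}·y_i), indices taken mod 4.
Σ = (-77) + (-28) + (-184) + (-220) = -509
Area = |Σ|/2 = 254.5.
Hole:
Σ = (-10) + (2) + (14) = 6
Area = |Σ|/2 = 3.
Net area = 254.5 − 3 = 251.5.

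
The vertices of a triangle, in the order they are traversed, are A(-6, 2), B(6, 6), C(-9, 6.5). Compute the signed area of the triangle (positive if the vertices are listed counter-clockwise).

33

Σ = (-48) + (93) + (21) = 66
Signed area = Σ/2 = 33 (positive ⇒ counter-clockwise traversal).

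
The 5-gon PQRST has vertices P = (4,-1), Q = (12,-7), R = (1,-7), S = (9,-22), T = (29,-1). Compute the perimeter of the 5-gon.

|PQ| = √((8)² + (-6)²) = √100 = 10
|QR| = √((-11)² + (0)²) = √121 = 11
|RS| = √((8)² + (-15)²) = √289 = 17
|ST| = √((20)² + (21)²) = √841 = 29
|TP| = √((-25)² + (0)²) = √625 = 25
Perimeter = 10 + 11 + 17 + 29 + 25 = 92.

92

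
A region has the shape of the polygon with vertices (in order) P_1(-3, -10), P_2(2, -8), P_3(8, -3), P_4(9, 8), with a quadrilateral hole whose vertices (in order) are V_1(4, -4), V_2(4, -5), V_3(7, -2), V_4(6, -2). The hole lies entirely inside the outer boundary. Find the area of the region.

61

Outer boundary:
Cross-terms: 44, 58, 91, -66  ⇒  Σ = 127
Area = |Σ|/2 = 63.5.
Hole:
Apply the shoelace formula: 2A = Σ (x_i·y_{i+1} − x_{i+1}·y_i), indices taken mod 4.
Σ = (-4) + (27) + (-2) + (-16) = 5
Area = |Σ|/2 = 2.5.
Net area = 63.5 − 2.5 = 61.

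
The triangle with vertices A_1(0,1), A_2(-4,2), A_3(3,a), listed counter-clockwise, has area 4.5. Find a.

The doubled signed area Σ (x_i y_{i+1} − x_{i+1} y_i) is linear in a.
With a=0 it equals 1; the coefficient of a is -4 (from the two edges through A_3).
So -4·a + 1 = 2·4.5 = 9 ⇒ a = -2.

-2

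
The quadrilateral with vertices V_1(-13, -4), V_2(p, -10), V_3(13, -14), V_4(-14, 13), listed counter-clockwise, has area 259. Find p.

Write out the shoelace sum; only the two edges meeting at V_2 involve p:
2·Area = [((-13)·(-10) − p·(-4)) + (p·(-14) − 13·(-10))] + 198
       = -10·p + 458 = 518
⇒ p = -6.

-6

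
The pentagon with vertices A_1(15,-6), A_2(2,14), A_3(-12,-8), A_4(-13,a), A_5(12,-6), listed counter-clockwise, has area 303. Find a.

-10

Write out the shoelace sum; only the two edges meeting at A_4 involve a:
2·Area = [((-12)·a − (-13)·(-8)) + ((-13)·(-6) − 12·a)] + 392
       = -24·a + 366 = 606
⇒ a = -10.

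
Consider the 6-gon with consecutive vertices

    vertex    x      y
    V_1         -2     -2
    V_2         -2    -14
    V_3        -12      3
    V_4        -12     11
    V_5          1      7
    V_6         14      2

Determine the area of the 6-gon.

Apply Gauss's area formula: 2A = Σ (x_i·y_{i+1} − x_{i+1}·y_i), indices taken mod 6.
Cross-terms: 24, -174, -96, -95, -96, -24  ⇒  Σ = -461
Area = |Σ|/2 = 230.5.

230.5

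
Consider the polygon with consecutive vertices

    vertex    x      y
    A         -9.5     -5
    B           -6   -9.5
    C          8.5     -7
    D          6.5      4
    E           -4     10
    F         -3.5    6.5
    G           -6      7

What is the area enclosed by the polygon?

231.75

Apply the surveyor's formula: 2A = Σ (x_i·y_{i+1} − x_{i+1}·y_i), indices taken mod 7.
A→B: (-9.5)(-9.5) − (-6)(-5) = 60.25
B→C: (-6)(-7) − (8.5)(-9.5) = 122.75
C→D: (8.5)(4) − (6.5)(-7) = 79.5
D→E: (6.5)(10) − (-4)(4) = 81
E→F: (-4)(6.5) − (-3.5)(10) = 9
F→G: (-3.5)(7) − (-6)(6.5) = 14.5
G→A: (-6)(-5) − (-9.5)(7) = 96.5
Σ = 463.5
Area = |Σ|/2 = 231.75.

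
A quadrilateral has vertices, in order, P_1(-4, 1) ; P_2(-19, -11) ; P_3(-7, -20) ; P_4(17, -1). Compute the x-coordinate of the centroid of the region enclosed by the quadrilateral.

-316/121

Apply the shoelace (surveyor's) formula. First the cross-terms c_i = x_i·y_{i+1} − x_{i+1}·y_i:
  63, 303, 347, 13  ⇒  2A = 726, A = 363.
Then Σ (x_i + x_{i+1})·c_i = -5688, so x̄ = -5688 / (6·363) = -316/121.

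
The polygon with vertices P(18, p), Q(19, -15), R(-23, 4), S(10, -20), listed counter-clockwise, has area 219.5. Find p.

The doubled signed area Σ (x_i y_{i+1} − x_{i+1} y_i) is linear in p.
With p=0 it equals 241; the coefficient of p is -9 (from the two edges through P).
So -9·p + 241 = 2·219.5 = 439 ⇒ p = -22.

-22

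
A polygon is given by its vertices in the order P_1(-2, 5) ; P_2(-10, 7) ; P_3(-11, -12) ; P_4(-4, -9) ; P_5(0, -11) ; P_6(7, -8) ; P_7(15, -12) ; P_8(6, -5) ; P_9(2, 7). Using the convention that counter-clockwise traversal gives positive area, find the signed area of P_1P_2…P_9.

Apply the shoelace (surveyor's) formula: 2A = Σ (x_i·y_{i+1} − x_{i+1}·y_i), indices taken mod 9.
P_1→P_2: (-2)(7) − (-10)(5) = 36
P_2→P_3: (-10)(-12) − (-11)(7) = 197
P_3→P_4: (-11)(-9) − (-4)(-12) = 51
P_4→P_5: (-4)(-11) − (0)(-9) = 44
P_5→P_6: (0)(-8) − (7)(-11) = 77
P_6→P_7: (7)(-12) − (15)(-8) = 36
P_7→P_8: (15)(-5) − (6)(-12) = -3
P_8→P_9: (6)(7) − (2)(-5) = 52
P_9→P_1: (2)(5) − (-2)(7) = 24
Σ = 514
Signed area = Σ/2 = 257 (positive ⇒ counter-clockwise traversal).

257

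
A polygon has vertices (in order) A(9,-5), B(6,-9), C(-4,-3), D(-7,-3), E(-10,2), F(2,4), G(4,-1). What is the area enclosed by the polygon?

115.5

Apply the surveyor's formula: 2A = Σ (x_i·y_{i+1} − x_{i+1}·y_i), indices taken mod 7.
A→B: (9)(-9) − (6)(-5) = -51
B→C: (6)(-3) − (-4)(-9) = -54
C→D: (-4)(-3) − (-7)(-3) = -9
D→E: (-7)(2) − (-10)(-3) = -44
E→F: (-10)(4) − (2)(2) = -44
F→G: (2)(-1) − (4)(4) = -18
G→A: (4)(-5) − (9)(-1) = -11
Σ = -231
Area = |Σ|/2 = 115.5.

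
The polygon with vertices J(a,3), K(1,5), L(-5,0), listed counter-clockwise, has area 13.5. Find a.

4

The doubled signed area Σ (x_i y_{i+1} − x_{i+1} y_i) is linear in a.
With a=0 it equals 7; the coefficient of a is 5 (from the two edges through J).
So 5·a + 7 = 2·13.5 = 27 ⇒ a = 4.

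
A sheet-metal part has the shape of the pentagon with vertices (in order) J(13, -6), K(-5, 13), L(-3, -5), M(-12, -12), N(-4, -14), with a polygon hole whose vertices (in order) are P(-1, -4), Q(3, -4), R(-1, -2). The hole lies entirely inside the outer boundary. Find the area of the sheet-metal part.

Outer boundary:
Σ = (139) + (64) + (-24) + (120) + (206) = 505
Area = |Σ|/2 = 252.5.
Hole:
Apply the shoelace formula: 2A = Σ (x_i·y_{i+1} − x_{i+1}·y_i), indices taken mod 3.
Cross-terms: 16, -10, 2  ⇒  Σ = 8
Area = |Σ|/2 = 4.
Net area = 252.5 − 4 = 248.5.

248.5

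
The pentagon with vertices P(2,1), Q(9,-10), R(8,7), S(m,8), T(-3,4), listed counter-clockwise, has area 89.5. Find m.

4

Write out the shoelace sum; only the two edges meeting at S involve m:
2·Area = [(8·8 − m·7) + (m·4 − (-3)·8)] + 103
       = -3·m + 191 = 179
⇒ m = 4.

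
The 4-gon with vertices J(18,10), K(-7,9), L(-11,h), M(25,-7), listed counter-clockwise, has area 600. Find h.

The doubled signed area Σ (x_i y_{i+1} − x_{i+1} y_i) is linear in h.
With h=0 it equals 784; the coefficient of h is -32 (from the two edges through L).
So -32·h + 784 = 2·600 = 1200 ⇒ h = -13.

-13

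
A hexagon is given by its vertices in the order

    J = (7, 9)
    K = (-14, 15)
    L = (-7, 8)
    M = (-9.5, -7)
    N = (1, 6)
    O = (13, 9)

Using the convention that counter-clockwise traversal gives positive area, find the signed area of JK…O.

142

Apply Gauss's area formula: 2A = Σ (x_i·y_{i+1} − x_{i+1}·y_i), indices taken mod 6.
Σ = (231) + (-7) + (125) + (-50) + (-69) + (54) = 284
Signed area = Σ/2 = 142 (positive ⇒ counter-clockwise traversal).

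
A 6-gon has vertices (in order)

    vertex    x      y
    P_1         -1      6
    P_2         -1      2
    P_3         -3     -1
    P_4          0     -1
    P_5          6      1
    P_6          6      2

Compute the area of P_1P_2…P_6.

Apply Gauss's area formula: 2A = Σ (x_i·y_{i+1} − x_{i+1}·y_i), indices taken mod 6.
Σ = (4) + (7) + (3) + (6) + (6) + (38) = 64
Area = |Σ|/2 = 32.

32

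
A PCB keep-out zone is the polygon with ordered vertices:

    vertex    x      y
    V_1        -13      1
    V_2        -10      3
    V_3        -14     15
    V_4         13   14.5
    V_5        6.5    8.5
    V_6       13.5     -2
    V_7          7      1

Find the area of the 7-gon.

299.5

Apply the shoelace (surveyor's) formula: 2A = Σ (x_i·y_{i+1} − x_{i+1}·y_i), indices taken mod 7.
Σ = (-29) + (-108) + (-398) + (16.25) + (-127.75) + (27.5) + (20) = -599
Area = |Σ|/2 = 299.5.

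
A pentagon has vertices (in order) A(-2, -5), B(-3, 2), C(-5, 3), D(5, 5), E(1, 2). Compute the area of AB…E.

Apply Gauss's area formula: 2A = Σ (x_i·y_{i+1} − x_{i+1}·y_i), indices taken mod 5.
Σ = (-19) + (1) + (-40) + (5) + (-1) = -54
Area = |Σ|/2 = 27.

27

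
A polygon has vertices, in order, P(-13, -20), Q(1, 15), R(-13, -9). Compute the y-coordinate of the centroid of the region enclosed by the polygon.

-14/3

Apply the surveyor's formula. First the cross-terms c_i = x_i·y_{i+1} − x_{i+1}·y_i:
  -175, 186, 143  ⇒  2A = 154, A = 77.
Then Σ (y_i + y_{i+1})·c_i = -2156, so ȳ = -2156 / (6·77) = -14/3.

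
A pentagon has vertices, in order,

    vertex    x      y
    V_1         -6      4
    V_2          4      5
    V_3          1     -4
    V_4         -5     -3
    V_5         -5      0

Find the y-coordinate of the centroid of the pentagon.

Apply the shoelace formula. First the cross-terms c_i = x_i·y_{i+1} − x_{i+1}·y_i:
  -46, -21, -23, -15, -20  ⇒  2A = -125, A = -62.5.
Then Σ (y_i + y_{i+1})·c_i = -309, so ȳ = -309 / (6·(-62.5)) = 0.824.

0.824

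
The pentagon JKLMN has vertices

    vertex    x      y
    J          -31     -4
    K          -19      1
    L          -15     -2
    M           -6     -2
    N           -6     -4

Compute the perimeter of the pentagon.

|JK| = √((12)² + (5)²) = √169 = 13
|KL| = √((4)² + (-3)²) = √25 = 5
|LM| = √((9)² + (0)²) = √81 = 9
|MN| = √((0)² + (-2)²) = √4 = 2
|NJ| = √((-25)² + (0)²) = √625 = 25
Perimeter = 13 + 5 + 9 + 2 + 25 = 54.

54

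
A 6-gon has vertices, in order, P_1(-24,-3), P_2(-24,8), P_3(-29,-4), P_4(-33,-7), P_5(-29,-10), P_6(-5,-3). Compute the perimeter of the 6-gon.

|P_1P_2| = √((0)² + (11)²) = √121 = 11
|P_2P_3| = √((-5)² + (-12)²) = √169 = 13
|P_3P_4| = √((-4)² + (-3)²) = √25 = 5
|P_4P_5| = √((4)² + (-3)²) = √25 = 5
|P_5P_6| = √((24)² + (7)²) = √625 = 25
|P_6P_1| = √((-19)² + (0)²) = √361 = 19
Perimeter = 11 + 13 + 5 + 5 + 25 + 19 = 78.

78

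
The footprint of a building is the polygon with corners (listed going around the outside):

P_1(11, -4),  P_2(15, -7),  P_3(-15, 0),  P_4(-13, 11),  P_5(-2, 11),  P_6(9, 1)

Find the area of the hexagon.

278

Apply the shoelace formula: 2A = Σ (x_i·y_{i+1} − x_{i+1}·y_i), indices taken mod 6.
Σ = (-17) + (-105) + (-165) + (-121) + (-101) + (-47) = -556
Area = |Σ|/2 = 278.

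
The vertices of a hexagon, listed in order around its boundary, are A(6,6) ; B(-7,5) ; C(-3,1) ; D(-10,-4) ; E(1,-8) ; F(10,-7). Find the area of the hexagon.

180.5

Apply the shoelace (surveyor's) formula: 2A = Σ (x_i·y_{i+1} − x_{i+1}·y_i), indices taken mod 6.
Σ = (72) + (8) + (22) + (84) + (73) + (102) = 361
Area = |Σ|/2 = 180.5.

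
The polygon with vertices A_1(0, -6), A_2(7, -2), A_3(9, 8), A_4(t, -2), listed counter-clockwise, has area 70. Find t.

The doubled signed area Σ (x_i y_{i+1} − x_{i+1} y_i) is linear in t.
With t=0 it equals 98; the coefficient of t is -14 (from the two edges through A_4).
So -14·t + 98 = 2·70 = 140 ⇒ t = -3.

-3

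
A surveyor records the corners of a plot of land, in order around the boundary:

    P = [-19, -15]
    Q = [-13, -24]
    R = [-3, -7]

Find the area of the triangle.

Apply Gauss's area formula: 2A = Σ (x_i·y_{i+1} − x_{i+1}·y_i), indices taken mod 3.
Σ = (261) + (19) + (-88) = 192
Area = |Σ|/2 = 96.

96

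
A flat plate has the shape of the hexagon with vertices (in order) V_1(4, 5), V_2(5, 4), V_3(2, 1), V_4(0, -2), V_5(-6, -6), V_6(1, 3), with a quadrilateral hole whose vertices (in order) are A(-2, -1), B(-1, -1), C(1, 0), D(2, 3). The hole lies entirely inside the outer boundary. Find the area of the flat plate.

Outer boundary:
Σ = (-9) + (-3) + (-4) + (-12) + (-12) + (-7) = -47
Area = |Σ|/2 = 23.5.
Hole:
Apply Gauss's area formula: 2A = Σ (x_i·y_{i+1} − x_{i+1}·y_i), indices taken mod 4.
A→B: (-2)(-1) − (-1)(-1) = 1
B→C: (-1)(0) − (1)(-1) = 1
C→D: (1)(3) − (2)(0) = 3
D→A: (2)(-1) − (-2)(3) = 4
Σ = 9
Area = |Σ|/2 = 4.5.
Net area = 23.5 − 4.5 = 19.

19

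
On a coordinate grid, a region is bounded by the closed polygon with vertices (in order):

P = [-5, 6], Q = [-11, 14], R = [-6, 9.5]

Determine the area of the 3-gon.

Apply the surveyor's formula: 2A = Σ (x_i·y_{i+1} − x_{i+1}·y_i), indices taken mod 3.
P→Q: (-5)(14) − (-11)(6) = -4
Q→R: (-11)(9.5) − (-6)(14) = -20.5
R→P: (-6)(6) − (-5)(9.5) = 11.5
Σ = -13
Area = |Σ|/2 = 6.5.

6.5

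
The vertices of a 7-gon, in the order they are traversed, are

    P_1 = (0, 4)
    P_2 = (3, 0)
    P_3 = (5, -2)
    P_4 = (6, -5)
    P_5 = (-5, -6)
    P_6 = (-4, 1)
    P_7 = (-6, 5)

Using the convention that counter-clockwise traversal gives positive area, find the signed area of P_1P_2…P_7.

-79.5

Apply Gauss's area formula: 2A = Σ (x_i·y_{i+1} − x_{i+1}·y_i), indices taken mod 7.
P_1→P_2: (0)(0) − (3)(4) = -12
P_2→P_3: (3)(-2) − (5)(0) = -6
P_3→P_4: (5)(-5) − (6)(-2) = -13
P_4→P_5: (6)(-6) − (-5)(-5) = -61
P_5→P_6: (-5)(1) − (-4)(-6) = -29
P_6→P_7: (-4)(5) − (-6)(1) = -14
P_7→P_1: (-6)(4) − (0)(5) = -24
Σ = -159
Signed area = Σ/2 = -79.5 (negative ⇒ clockwise traversal).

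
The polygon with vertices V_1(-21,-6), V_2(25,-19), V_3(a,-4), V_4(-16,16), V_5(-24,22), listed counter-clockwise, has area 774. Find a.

15

Write out the shoelace sum; only the two edges meeting at V_3 involve a:
2·Area = [(25·(-4) − a·(-19)) + (a·16 − (-16)·(-4))] + 1187
       = 35·a + 1023 = 1548
⇒ a = 15.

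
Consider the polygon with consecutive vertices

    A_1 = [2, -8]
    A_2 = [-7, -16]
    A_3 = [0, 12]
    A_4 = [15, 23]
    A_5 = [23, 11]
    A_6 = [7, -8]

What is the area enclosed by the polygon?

508.5

A_1→A_2: (2)(-16) − (-7)(-8) = -88
A_2→A_3: (-7)(12) − (0)(-16) = -84
A_3→A_4: (0)(23) − (15)(12) = -180
A_4→A_5: (15)(11) − (23)(23) = -364
A_5→A_6: (23)(-8) − (7)(11) = -261
A_6→A_1: (7)(-8) − (2)(-8) = -40
Σ = -1017
Area = |Σ|/2 = 508.5.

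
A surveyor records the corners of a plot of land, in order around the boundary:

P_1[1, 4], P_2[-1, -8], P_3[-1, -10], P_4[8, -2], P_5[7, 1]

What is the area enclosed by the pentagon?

64.5

Apply the shoelace (surveyor's) formula: 2A = Σ (x_i·y_{i+1} − x_{i+1}·y_i), indices taken mod 5.
Σ = (-4) + (2) + (82) + (22) + (27) = 129
Area = |Σ|/2 = 64.5.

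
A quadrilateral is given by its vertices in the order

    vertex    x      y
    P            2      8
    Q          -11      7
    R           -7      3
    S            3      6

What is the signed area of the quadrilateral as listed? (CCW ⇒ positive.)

Σ = (102) + (16) + (-51) + (12) = 79
Signed area = Σ/2 = 39.5 (positive ⇒ counter-clockwise traversal).

39.5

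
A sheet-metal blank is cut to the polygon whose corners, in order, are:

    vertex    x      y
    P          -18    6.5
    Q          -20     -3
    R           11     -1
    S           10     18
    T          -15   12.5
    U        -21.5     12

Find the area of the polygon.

502.5

Cross-terms: 184, 53, 208, 395, 88.75, 76.25  ⇒  Σ = 1005
Area = |Σ|/2 = 502.5.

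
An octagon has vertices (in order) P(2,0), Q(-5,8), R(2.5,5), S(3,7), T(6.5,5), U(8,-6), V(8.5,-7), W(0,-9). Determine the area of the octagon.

Apply the shoelace formula: 2A = Σ (x_i·y_{i+1} − x_{i+1}·y_i), indices taken mod 8.
P→Q: (2)(8) − (-5)(0) = 16
Q→R: (-5)(5) − (2.5)(8) = -45
R→S: (2.5)(7) − (3)(5) = 2.5
S→T: (3)(5) − (6.5)(7) = -30.5
T→U: (6.5)(-6) − (8)(5) = -79
U→V: (8)(-7) − (8.5)(-6) = -5
V→W: (8.5)(-9) − (0)(-7) = -76.5
W→P: (0)(0) − (2)(-9) = 18
Σ = -199.5
Area = |Σ|/2 = 99.75.

99.75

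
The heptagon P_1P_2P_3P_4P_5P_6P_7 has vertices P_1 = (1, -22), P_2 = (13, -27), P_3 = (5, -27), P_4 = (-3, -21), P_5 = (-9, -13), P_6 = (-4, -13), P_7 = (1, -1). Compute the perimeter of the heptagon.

|P_1P_2| = √((12)² + (-5)²) = √169 = 13
|P_2P_3| = √((-8)² + (0)²) = √64 = 8
|P_3P_4| = √((-8)² + (6)²) = √100 = 10
|P_4P_5| = √((-6)² + (8)²) = √100 = 10
|P_5P_6| = √((5)² + (0)²) = √25 = 5
|P_6P_7| = √((5)² + (12)²) = √169 = 13
|P_7P_1| = √((0)² + (-21)²) = √441 = 21
Perimeter = 13 + 8 + 10 + 10 + 5 + 13 + 21 = 80.

80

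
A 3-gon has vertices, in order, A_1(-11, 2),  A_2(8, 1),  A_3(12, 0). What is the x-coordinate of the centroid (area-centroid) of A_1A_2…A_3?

Apply the shoelace (surveyor's) formula. First the cross-terms c_i = x_i·y_{i+1} − x_{i+1}·y_i:
  -27, -12, 24  ⇒  2A = -15, A = -7.5.
Then Σ (x_i + x_{i+1})·c_i = -135, so x̄ = -135 / (6·(-7.5)) = 3.

3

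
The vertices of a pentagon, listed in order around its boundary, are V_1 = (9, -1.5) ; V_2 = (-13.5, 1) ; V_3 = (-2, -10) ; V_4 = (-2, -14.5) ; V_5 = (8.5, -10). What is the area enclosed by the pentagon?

Apply the surveyor's formula: 2A = Σ (x_i·y_{i+1} − x_{i+1}·y_i), indices taken mod 5.
V_1→V_2: (9)(1) − (-13.5)(-1.5) = -11.25
V_2→V_3: (-13.5)(-10) − (-2)(1) = 137
V_3→V_4: (-2)(-14.5) − (-2)(-10) = 9
V_4→V_5: (-2)(-10) − (8.5)(-14.5) = 143.25
V_5→V_1: (8.5)(-1.5) − (9)(-10) = 77.25
Σ = 355.25
Area = |Σ|/2 = 177.625.

177.625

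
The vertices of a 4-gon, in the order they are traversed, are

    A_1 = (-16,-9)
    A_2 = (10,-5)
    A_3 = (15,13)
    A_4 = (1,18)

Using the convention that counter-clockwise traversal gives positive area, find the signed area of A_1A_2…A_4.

455.5

Σ = (170) + (205) + (257) + (279) = 911
Signed area = Σ/2 = 455.5 (positive ⇒ counter-clockwise traversal).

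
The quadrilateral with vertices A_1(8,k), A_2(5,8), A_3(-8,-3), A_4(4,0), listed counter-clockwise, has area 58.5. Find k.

8

Write out the shoelace sum; only the two edges meeting at A_1 involve k:
2·Area = [(4·k − 8·0) + (8·8 − 5·k)] + 61
       = -1·k + 125 = 117
⇒ k = 8.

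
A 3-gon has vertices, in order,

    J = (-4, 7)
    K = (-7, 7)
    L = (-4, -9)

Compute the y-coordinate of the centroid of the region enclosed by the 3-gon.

5/3

Apply the shoelace (surveyor's) formula. First the cross-terms c_i = x_i·y_{i+1} − x_{i+1}·y_i:
  21, 91, -64  ⇒  2A = 48, A = 24.
Then Σ (y_i + y_{i+1})·c_i = 240, so ȳ = 240 / (6·24) = 5/3.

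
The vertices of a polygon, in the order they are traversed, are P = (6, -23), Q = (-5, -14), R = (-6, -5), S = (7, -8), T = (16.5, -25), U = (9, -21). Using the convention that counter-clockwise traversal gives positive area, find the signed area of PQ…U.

-210.25

Apply the surveyor's formula: 2A = Σ (x_i·y_{i+1} − x_{i+1}·y_i), indices taken mod 6.
Σ = (-199) + (-59) + (83) + (-43) + (-121.5) + (-81) = -420.5
Signed area = Σ/2 = -210.25 (negative ⇒ clockwise traversal).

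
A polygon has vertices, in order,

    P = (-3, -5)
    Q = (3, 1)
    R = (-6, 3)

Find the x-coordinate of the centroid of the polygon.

-2

Apply the shoelace (surveyor's) formula. First the cross-terms c_i = x_i·y_{i+1} − x_{i+1}·y_i:
  12, 15, 39  ⇒  2A = 66, A = 33.
Then Σ (x_i + x_{i+1})·c_i = -396, so x̄ = -396 / (6·33) = -2.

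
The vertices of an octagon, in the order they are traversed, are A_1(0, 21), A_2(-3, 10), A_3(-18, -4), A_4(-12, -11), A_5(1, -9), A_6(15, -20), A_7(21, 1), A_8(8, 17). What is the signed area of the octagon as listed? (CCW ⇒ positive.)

Apply the surveyor's formula: 2A = Σ (x_i·y_{i+1} − x_{i+1}·y_i), indices taken mod 8.
A_1→A_2: (0)(10) − (-3)(21) = 63
A_2→A_3: (-3)(-4) − (-18)(10) = 192
A_3→A_4: (-18)(-11) − (-12)(-4) = 150
A_4→A_5: (-12)(-9) − (1)(-11) = 119
A_5→A_6: (1)(-20) − (15)(-9) = 115
A_6→A_7: (15)(1) − (21)(-20) = 435
A_7→A_8: (21)(17) − (8)(1) = 349
A_8→A_1: (8)(21) − (0)(17) = 168
Σ = 1591
Signed area = Σ/2 = 795.5 (positive ⇒ counter-clockwise traversal).

795.5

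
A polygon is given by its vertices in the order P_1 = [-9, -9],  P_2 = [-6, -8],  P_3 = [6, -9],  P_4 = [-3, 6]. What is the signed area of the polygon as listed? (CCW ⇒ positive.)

Apply the surveyor's formula: 2A = Σ (x_i·y_{i+1} − x_{i+1}·y_i), indices taken mod 4.
P_1→P_2: (-9)(-8) − (-6)(-9) = 18
P_2→P_3: (-6)(-9) − (6)(-8) = 102
P_3→P_4: (6)(6) − (-3)(-9) = 9
P_4→P_1: (-3)(-9) − (-9)(6) = 81
Σ = 210
Signed area = Σ/2 = 105 (positive ⇒ counter-clockwise traversal).

105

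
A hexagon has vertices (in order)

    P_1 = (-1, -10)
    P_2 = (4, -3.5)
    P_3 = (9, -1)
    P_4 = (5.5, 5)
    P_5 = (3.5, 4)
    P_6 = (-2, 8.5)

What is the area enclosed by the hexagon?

96.125

Apply Gauss's area formula: 2A = Σ (x_i·y_{i+1} − x_{i+1}·y_i), indices taken mod 6.
Cross-terms: 43.5, 27.5, 50.5, 4.5, 37.75, 28.5  ⇒  Σ = 192.25
Area = |Σ|/2 = 96.125.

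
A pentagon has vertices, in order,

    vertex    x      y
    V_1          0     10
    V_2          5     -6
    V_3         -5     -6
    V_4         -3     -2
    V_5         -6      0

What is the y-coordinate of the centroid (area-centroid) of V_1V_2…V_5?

Apply the shoelace formula. First the cross-terms c_i = x_i·y_{i+1} − x_{i+1}·y_i:
  -50, -60, -8, -12, -60  ⇒  2A = -190, A = -95.
Then Σ (y_i + y_{i+1})·c_i = 8, so ȳ = 8 / (6·(-95)) = -4/285.

-4/285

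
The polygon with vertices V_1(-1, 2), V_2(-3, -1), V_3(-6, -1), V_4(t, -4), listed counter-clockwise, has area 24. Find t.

8

The doubled signed area Σ (x_i y_{i+1} − x_{i+1} y_i) is linear in t.
With t=0 it equals 24; the coefficient of t is 3 (from the two edges through V_4).
So 3·t + 24 = 2·24 = 48 ⇒ t = 8.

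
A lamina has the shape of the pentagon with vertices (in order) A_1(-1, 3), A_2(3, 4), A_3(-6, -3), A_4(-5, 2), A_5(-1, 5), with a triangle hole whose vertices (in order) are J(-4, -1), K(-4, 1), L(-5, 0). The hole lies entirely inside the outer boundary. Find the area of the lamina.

Outer boundary:
Apply the shoelace (surveyor's) formula: 2A = Σ (x_i·y_{i+1} − x_{i+1}·y_i), indices taken mod 5.
Σ = (-13) + (15) + (-27) + (-23) + (2) = -46
Area = |Σ|/2 = 23.
Hole:
Σ = (-8) + (5) + (5) = 2
Area = |Σ|/2 = 1.
Net area = 23 − 1 = 22.

22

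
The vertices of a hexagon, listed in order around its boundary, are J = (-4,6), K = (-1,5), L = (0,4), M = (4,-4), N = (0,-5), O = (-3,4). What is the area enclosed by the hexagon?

Apply the shoelace formula: 2A = Σ (x_i·y_{i+1} − x_{i+1}·y_i), indices taken mod 6.
Σ = (-14) + (-4) + (-16) + (-20) + (-15) + (-2) = -71
Area = |Σ|/2 = 35.5.

35.5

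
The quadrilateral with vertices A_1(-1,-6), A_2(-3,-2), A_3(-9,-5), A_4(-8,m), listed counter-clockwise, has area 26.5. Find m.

Write out the shoelace sum; only the two edges meeting at A_4 involve m:
2·Area = [((-9)·m − (-8)·(-5)) + ((-8)·(-6) − (-1)·m)] + -19
       = -8·m + -11 = 53
⇒ m = -8.

-8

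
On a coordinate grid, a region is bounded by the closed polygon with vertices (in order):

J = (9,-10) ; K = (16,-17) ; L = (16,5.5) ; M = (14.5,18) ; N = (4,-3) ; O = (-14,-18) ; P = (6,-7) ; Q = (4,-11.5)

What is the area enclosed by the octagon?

Apply the surveyor's formula: 2A = Σ (x_i·y_{i+1} − x_{i+1}·y_i), indices taken mod 8.
Σ = (7) + (360) + (208.25) + (-115.5) + (-114) + (206) + (-41) + (63.5) = 574.25
Area = |Σ|/2 = 287.125.

287.125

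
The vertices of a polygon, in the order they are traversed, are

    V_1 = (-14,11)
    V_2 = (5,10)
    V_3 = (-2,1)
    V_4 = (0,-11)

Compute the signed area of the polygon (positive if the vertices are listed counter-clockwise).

-151

Apply the shoelace formula: 2A = Σ (x_i·y_{i+1} − x_{i+1}·y_i), indices taken mod 4.
Cross-terms: -195, 25, 22, -154  ⇒  Σ = -302
Signed area = Σ/2 = -151 (negative ⇒ clockwise traversal).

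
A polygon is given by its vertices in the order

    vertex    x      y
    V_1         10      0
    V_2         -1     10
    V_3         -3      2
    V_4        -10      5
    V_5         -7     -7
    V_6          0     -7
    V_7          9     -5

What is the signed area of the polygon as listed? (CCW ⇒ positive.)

200

Apply the shoelace (surveyor's) formula: 2A = Σ (x_i·y_{i+1} − x_{i+1}·y_i), indices taken mod 7.
Cross-terms: 100, 28, 5, 105, 49, 63, 50  ⇒  Σ = 400
Signed area = Σ/2 = 200 (positive ⇒ counter-clockwise traversal).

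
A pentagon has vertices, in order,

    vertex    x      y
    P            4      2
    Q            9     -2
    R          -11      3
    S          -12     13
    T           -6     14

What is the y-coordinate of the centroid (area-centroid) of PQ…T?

Apply the shoelace (surveyor's) formula. First the cross-terms c_i = x_i·y_{i+1} − x_{i+1}·y_i:
  -26, 5, -107, -90, -68  ⇒  2A = -286, A = -143.
Then Σ (y_i + y_{i+1})·c_i = -5225, so ȳ = -5225 / (6·(-143)) = 475/78.

475/78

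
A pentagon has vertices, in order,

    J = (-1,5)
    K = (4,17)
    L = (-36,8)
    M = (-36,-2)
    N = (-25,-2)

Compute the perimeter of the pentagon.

|JK| = √((5)² + (12)²) = √169 = 13
|KL| = √((-40)² + (-9)²) = √1681 = 41
|LM| = √((0)² + (-10)²) = √100 = 10
|MN| = √((11)² + (0)²) = √121 = 11
|NJ| = √((24)² + (7)²) = √625 = 25
Perimeter = 13 + 41 + 10 + 11 + 25 = 100.

100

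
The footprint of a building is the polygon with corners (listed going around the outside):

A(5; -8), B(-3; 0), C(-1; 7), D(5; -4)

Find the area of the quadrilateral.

A→B: (5)(0) − (-3)(-8) = -24
B→C: (-3)(7) − (-1)(0) = -21
C→D: (-1)(-4) − (5)(7) = -31
D→A: (5)(-8) − (5)(-4) = -20
Σ = -96
Area = |Σ|/2 = 48.

48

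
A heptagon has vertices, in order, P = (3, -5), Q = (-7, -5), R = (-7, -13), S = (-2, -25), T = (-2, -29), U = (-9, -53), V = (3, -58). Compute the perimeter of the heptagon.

126

|PQ| = √((-10)² + (0)²) = √100 = 10
|QR| = √((0)² + (-8)²) = √64 = 8
|RS| = √((5)² + (-12)²) = √169 = 13
|ST| = √((0)² + (-4)²) = √16 = 4
|TU| = √((-7)² + (-24)²) = √625 = 25
|UV| = √((12)² + (-5)²) = √169 = 13
|VP| = √((0)² + (53)²) = √2809 = 53
Perimeter = 10 + 8 + 13 + 4 + 25 + 13 + 53 = 126.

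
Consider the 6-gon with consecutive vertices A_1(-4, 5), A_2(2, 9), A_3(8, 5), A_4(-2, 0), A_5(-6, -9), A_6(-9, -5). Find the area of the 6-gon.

Cross-terms: -46, -62, 10, 18, -51, -65  ⇒  Σ = -196
Area = |Σ|/2 = 98.

98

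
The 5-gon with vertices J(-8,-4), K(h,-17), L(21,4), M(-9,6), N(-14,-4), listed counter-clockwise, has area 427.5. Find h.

The doubled signed area Σ (x_i y_{i+1} − x_{i+1} y_i) is linear in h.
With h=0 it equals 799; the coefficient of h is 8 (from the two edges through K).
So 8·h + 799 = 2·427.5 = 855 ⇒ h = 7.

7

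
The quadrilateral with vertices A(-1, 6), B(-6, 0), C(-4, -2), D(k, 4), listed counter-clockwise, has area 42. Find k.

6

The doubled signed area Σ (x_i y_{i+1} − x_{i+1} y_i) is linear in k.
With k=0 it equals 36; the coefficient of k is 8 (from the two edges through D).
So 8·k + 36 = 2·42 = 84 ⇒ k = 6.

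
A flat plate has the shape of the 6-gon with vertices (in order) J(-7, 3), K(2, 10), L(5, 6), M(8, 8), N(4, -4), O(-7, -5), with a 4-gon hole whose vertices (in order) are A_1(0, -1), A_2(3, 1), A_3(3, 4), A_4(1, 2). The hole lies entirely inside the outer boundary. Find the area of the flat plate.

138.5

Outer boundary:
Cross-terms: -76, -38, -8, -64, -48, -56  ⇒  Σ = -290
Area = |Σ|/2 = 145.
Hole:
Apply the shoelace formula: 2A = Σ (x_i·y_{i+1} − x_{i+1}·y_i), indices taken mod 4.
A_1→A_2: (0)(1) − (3)(-1) = 3
A_2→A_3: (3)(4) − (3)(1) = 9
A_3→A_4: (3)(2) − (1)(4) = 2
A_4→A_1: (1)(-1) − (0)(2) = -1
Σ = 13
Area = |Σ|/2 = 6.5.
Net area = 145 − 6.5 = 138.5.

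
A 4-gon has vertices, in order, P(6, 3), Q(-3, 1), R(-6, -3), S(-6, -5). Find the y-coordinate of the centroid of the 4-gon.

Apply the surveyor's formula. First the cross-terms c_i = x_i·y_{i+1} − x_{i+1}·y_i:
  15, 15, 12, 12  ⇒  2A = 54, A = 27.
Then Σ (y_i + y_{i+1})·c_i = -90, so ȳ = -90 / (6·27) = -5/9.

-5/9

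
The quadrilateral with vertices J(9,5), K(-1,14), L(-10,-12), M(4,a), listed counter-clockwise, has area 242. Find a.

-7

Write out the shoelace sum; only the two edges meeting at M involve a:
2·Area = [((-10)·a − 4·(-12)) + (4·5 − 9·a)] + 283
       = -19·a + 351 = 484
⇒ a = -7.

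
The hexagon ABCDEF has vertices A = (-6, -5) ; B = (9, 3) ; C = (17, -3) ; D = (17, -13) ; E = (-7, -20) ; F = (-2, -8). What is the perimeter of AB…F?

80

|AB| = √((15)² + (8)²) = √289 = 17
|BC| = √((8)² + (-6)²) = √100 = 10
|CD| = √((0)² + (-10)²) = √100 = 10
|DE| = √((-24)² + (-7)²) = √625 = 25
|EF| = √((5)² + (12)²) = √169 = 13
|FA| = √((-4)² + (3)²) = √25 = 5
Perimeter = 17 + 10 + 10 + 25 + 13 + 5 = 80.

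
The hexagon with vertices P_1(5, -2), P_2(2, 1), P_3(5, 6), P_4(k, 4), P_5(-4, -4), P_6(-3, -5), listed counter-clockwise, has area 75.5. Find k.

-6

Write out the shoelace sum; only the two edges meeting at P_4 involve k:
2·Area = [(5·4 − k·6) + (k·(-4) − (-4)·4)] + 55
       = -10·k + 91 = 151
⇒ k = -6.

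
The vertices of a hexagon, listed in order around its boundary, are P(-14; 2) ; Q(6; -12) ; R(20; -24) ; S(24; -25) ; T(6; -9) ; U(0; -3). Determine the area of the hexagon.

Apply Gauss's area formula: 2A = Σ (x_i·y_{i+1} − x_{i+1}·y_i), indices taken mod 6.
Σ = (156) + (96) + (76) + (-66) + (-18) + (-42) = 202
Area = |Σ|/2 = 101.

101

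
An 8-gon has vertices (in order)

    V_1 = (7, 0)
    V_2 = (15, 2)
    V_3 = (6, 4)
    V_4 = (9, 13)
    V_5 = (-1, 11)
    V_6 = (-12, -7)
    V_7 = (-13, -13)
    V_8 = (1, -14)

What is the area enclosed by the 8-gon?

356.5

Apply the shoelace (surveyor's) formula: 2A = Σ (x_i·y_{i+1} − x_{i+1}·y_i), indices taken mod 8.
V_1→V_2: (7)(2) − (15)(0) = 14
V_2→V_3: (15)(4) − (6)(2) = 48
V_3→V_4: (6)(13) − (9)(4) = 42
V_4→V_5: (9)(11) − (-1)(13) = 112
V_5→V_6: (-1)(-7) − (-12)(11) = 139
V_6→V_7: (-12)(-13) − (-13)(-7) = 65
V_7→V_8: (-13)(-14) − (1)(-13) = 195
V_8→V_1: (1)(0) − (7)(-14) = 98
Σ = 713
Area = |Σ|/2 = 356.5.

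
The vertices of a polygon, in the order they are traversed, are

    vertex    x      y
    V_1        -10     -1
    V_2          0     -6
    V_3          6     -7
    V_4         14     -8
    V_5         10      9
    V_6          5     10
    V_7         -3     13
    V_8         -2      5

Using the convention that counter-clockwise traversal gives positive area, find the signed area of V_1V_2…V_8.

Apply the surveyor's formula: 2A = Σ (x_i·y_{i+1} − x_{i+1}·y_i), indices taken mod 8.
Σ = (60) + (36) + (50) + (206) + (55) + (95) + (11) + (52) = 565
Signed area = Σ/2 = 282.5 (positive ⇒ counter-clockwise traversal).

282.5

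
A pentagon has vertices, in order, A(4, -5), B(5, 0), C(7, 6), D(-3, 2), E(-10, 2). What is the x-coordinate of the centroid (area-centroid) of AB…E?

Apply Gauss's area formula. First the cross-terms c_i = x_i·y_{i+1} − x_{i+1}·y_i:
  25, 30, 32, 14, 42  ⇒  2A = 143, A = 71.5.
Then Σ (x_i + x_{i+1})·c_i = 279, so x̄ = 279 / (6·71.5) = 93/143.

93/143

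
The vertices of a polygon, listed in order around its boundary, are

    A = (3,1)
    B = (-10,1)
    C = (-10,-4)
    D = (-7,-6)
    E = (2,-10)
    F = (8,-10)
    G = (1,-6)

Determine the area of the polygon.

109

Σ = (13) + (50) + (32) + (82) + (60) + (-38) + (19) = 218
Area = |Σ|/2 = 109.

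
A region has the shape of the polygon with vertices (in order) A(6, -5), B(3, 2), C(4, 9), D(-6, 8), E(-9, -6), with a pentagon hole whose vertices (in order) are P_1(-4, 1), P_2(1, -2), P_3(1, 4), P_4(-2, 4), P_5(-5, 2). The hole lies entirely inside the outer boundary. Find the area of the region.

Outer boundary:
A→B: (6)(2) − (3)(-5) = 27
B→C: (3)(9) − (4)(2) = 19
C→D: (4)(8) − (-6)(9) = 86
D→E: (-6)(-6) − (-9)(8) = 108
E→A: (-9)(-5) − (6)(-6) = 81
Σ = 321
Area = |Σ|/2 = 160.5.
Hole:
Apply Gauss's area formula: 2A = Σ (x_i·y_{i+1} − x_{i+1}·y_i), indices taken mod 5.
Σ = (7) + (6) + (12) + (16) + (3) = 44
Area = |Σ|/2 = 22.
Net area = 160.5 − 22 = 138.5.

138.5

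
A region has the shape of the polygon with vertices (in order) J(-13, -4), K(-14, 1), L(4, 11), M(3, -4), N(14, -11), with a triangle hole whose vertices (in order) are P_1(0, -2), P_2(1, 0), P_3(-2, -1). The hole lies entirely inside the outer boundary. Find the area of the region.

223.5

Outer boundary:
Apply Gauss's area formula: 2A = Σ (x_i·y_{i+1} − x_{i+1}·y_i), indices taken mod 5.
Σ = (-69) + (-158) + (-49) + (23) + (-199) = -452
Area = |Σ|/2 = 226.
Hole:
Apply the shoelace formula: 2A = Σ (x_i·y_{i+1} − x_{i+1}·y_i), indices taken mod 3.
Σ = (2) + (-1) + (4) = 5
Area = |Σ|/2 = 2.5.
Net area = 226 − 2.5 = 223.5.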